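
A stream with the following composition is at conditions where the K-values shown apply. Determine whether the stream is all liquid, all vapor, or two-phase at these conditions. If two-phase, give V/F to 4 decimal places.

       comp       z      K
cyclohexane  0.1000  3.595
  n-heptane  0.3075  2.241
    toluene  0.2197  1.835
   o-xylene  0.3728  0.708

all vapor

ΣzᵢKᵢ = 1.7157; Σzᵢ/Kᵢ = 0.8113.
Since Σzᵢ/Kᵢ < 1 the mixture is above its dew point — single vapor phase.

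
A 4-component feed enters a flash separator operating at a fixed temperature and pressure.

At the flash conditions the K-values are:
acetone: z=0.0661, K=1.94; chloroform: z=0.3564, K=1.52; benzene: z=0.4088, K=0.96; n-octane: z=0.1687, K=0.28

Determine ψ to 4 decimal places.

Rachford–Rice: g(ψ) = Σ zᵢ(Kᵢ−1)/(1+ψ(Kᵢ−1)) = 0.
Check two-phase: ΣzᵢKᵢ = 1.1096 > 1 and Σzᵢ/Kᵢ = 1.2969 > 1, so g(0) = 0.1096 > 0 and g(1) = -0.2969 < 0.
Newton iteration, ψ⁰ = 0.67:
  ψ = 0.6700: g = -0.07590, g' = -0.4021 → ψ = 0.4812
  ψ = 0.4812: g = -0.01152, g' = -0.2948 → ψ = 0.4422
  ψ = 0.4422: g = -0.00026, g' = -0.2817 → ψ = 0.4412
Converged at ψ = 0.4412.

ψ = 0.4412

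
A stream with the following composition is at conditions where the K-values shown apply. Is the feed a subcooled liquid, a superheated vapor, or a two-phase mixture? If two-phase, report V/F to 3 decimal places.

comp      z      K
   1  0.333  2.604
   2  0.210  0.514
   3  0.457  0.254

two-phase, V/F = 0.085

ΣzᵢKᵢ = 1.091; Σzᵢ/Kᵢ = 2.336.
Both exceed 1, so a two-phase solution exists.
Rachford–Rice: g(ψ) = Σ zᵢ(Kᵢ−1)/(1+ψ(Kᵢ−1)) = 0.
Newton–Raphson from ψ = 0.57:
  ψ = 0.570: g = -0.4553, g' = -1.099 → ψ = 0.156
  ψ = 0.156: g = -0.0686, g' = -0.932 → ψ = 0.082
  ψ = 0.082: g = 0.0027, g' = -1.012 → ψ = 0.085
Converged at ψ = 0.085.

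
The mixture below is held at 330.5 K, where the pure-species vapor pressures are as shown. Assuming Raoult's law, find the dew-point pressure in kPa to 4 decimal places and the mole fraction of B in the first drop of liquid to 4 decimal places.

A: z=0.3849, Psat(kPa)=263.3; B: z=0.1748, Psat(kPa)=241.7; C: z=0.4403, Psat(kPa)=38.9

Pdew = 74.0532 kPa, x_B = 0.0536

At the dew point ψ → 1, so Σzᵢ/Kᵢ = 1 with Kᵢ = Pᵢˢᵃᵗ/P ⇒ 1/P = Σzᵢ/Pᵢˢᵃᵗ.
1/P = 0.3849/263.3 + 0.1748/241.7 + 0.4403/38.9 = 0.0135038 ⇒ P = 74.0532 kPa
xᵢ = zᵢP/Pᵢˢᵃᵗ ⇒ x_B = 0.1748·74.0532/241.7 = 0.0536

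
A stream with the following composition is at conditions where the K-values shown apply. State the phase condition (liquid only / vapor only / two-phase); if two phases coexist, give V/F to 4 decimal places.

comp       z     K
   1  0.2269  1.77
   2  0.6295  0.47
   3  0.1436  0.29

ΣzᵢKᵢ = 0.7391; Σzᵢ/Kᵢ = 1.9627.
Since ΣzᵢKᵢ < 1 the mixture is below its bubble point — single liquid phase.

liquid only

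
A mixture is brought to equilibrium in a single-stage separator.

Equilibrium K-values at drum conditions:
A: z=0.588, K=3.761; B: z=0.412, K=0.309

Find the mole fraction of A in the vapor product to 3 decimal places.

y_A = 0.753

Material balance + equilibrium reduce to Σ zᵢ(Kᵢ−1)/(1+ψ(Kᵢ−1)) = 0.
Feasibility: ΣzᵢKᵢ = 2.339, Σzᵢ/Kᵢ = 1.490 — both > 1, two phases present.
Iterate (Newton) starting at ψ = 0.5:
  ψ = 0.500: g = 0.2470, g' = -1.250 → ψ = 0.698
  ψ = 0.698: g = 0.0052, g' = -1.257 → ψ = 0.702
Converged at ψ = 0.702.
Compositions from xᵢ = zᵢ/(1+ψ(Kᵢ−1)), yᵢ = Kᵢxᵢ:
  A: x = 0.200, y = 0.753
  B: x = 0.800, y = 0.247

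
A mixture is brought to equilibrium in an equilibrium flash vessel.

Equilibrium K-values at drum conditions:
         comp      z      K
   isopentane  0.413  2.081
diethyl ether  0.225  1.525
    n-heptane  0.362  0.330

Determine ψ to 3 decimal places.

ψ = 0.530

Material balance + equilibrium reduce to Σ zᵢ(Kᵢ−1)/(1+ψ(Kᵢ−1)) = 0.
g(0) = ΣzᵢKᵢ − 1 = 0.322 and g(1) = 1 − Σzᵢ/Kᵢ = -0.443, so a root lies in (0, 1).
Iterate (Newton) starting at ψ = 0.61:
  ψ = 0.610: g = -0.0517, g' = -0.676 → ψ = 0.534
  ψ = 0.534: g = -0.0020, g' = -0.626 → ψ = 0.530
Converged at ψ = 0.530.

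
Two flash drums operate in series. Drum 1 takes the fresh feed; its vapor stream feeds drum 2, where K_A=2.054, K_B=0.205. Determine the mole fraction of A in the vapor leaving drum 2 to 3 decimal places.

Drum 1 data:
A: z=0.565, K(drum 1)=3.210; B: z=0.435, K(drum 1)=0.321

Drum 1:
Material balance + equilibrium reduce to Σ zᵢ(Kᵢ−1)/(1+ψ₁(Kᵢ−1)) = 0.
Check two-phase: ΣzᵢKᵢ = 1.953 > 1 and Σzᵢ/Kᵢ = 1.531 > 1, so g(0) = 0.953 > 0 and g(1) = -0.531 < 0.
Newton iteration, ψ₁⁰ = 0.5:
  ψ₁ = 0.500: g = 0.1460, g' = -1.082 → ψ₁ = 0.635
Converged at ψ₁ = 0.635.
Drum-1 compositions:
  A: x = 0.235, y = 0.754
  B: x = 0.765, y = 0.246
Drum-2 feed = drum-1 vapor: z₂ = (0.7544, 0.2456).
Drum 2:
Newton iteration, ψ₂⁰ = 0.36:
  ψ₂ = 0.360: g = 0.3030, g' = -0.745 → ψ₂ = 0.767
  ψ₂ = 0.767: g = -0.0601, g' = -1.274 → ψ₂ = 0.719
  ψ₂ = 0.719: g = -0.0039, g' = -1.118 → ψ₂ = 0.716
Converged at ψ₂ = 0.716.
  A: x = 0.430, y = 0.883
  B: x = 0.570, y = 0.117

y_A (drum 2) = 0.883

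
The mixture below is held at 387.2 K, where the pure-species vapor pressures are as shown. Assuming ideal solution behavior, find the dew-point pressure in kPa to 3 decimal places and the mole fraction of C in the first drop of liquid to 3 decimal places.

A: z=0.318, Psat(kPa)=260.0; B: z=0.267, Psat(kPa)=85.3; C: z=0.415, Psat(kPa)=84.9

At the dew point ψ → 1, so Σzᵢ/Kᵢ = 1 with Kᵢ = Pᵢˢᵃᵗ/P ⇒ 1/P = Σzᵢ/Pᵢˢᵃᵗ.
1/P = 0.318/260.0 + 0.267/85.3 + 0.415/84.9 = 0.009241 ⇒ P = 108.210 kPa
xᵢ = zᵢP/Pᵢˢᵃᵗ ⇒ x_C = 0.415·108.210/84.9 = 0.529

Pdew = 108.210 kPa, x_C = 0.529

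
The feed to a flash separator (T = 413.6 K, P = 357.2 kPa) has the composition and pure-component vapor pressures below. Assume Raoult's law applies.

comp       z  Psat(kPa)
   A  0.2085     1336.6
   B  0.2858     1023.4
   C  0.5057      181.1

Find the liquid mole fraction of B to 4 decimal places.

Raoult's law: Kᵢ = Pᵢˢᵃᵗ/P = Pᵢˢᵃᵗ/357.2.
  K_A = 1336.6/357.2 = 3.741881, K_B = 1023.4/357.2 = 2.865062, K_C = 181.1/357.2 = 0.506999
Material balance + equilibrium reduce to Σ zᵢ(Kᵢ−1)/(1+V/F(Kᵢ−1)) = 0.
Feasibility: ΣzᵢKᵢ = 1.8554, Σzᵢ/Kᵢ = 1.1529 — both > 1, two phases present.
Newton–Raphson from V/F = 0.49:
  V/F = 0.4900: g = 0.19373, g' = -0.7705 → V/F = 0.7414
  V/F = 0.7414: g = 0.01925, g' = -0.6508 → V/F = 0.7710
  V/F = 0.7710: g = 0.00004, g' = -0.6488 → V/F = 0.7711
Converged at V/F = 0.7711.
Compositions from xᵢ = zᵢ/(1+V/F(Kᵢ−1)), yᵢ = Kᵢxᵢ:
  A: x = 0.0670, y = 0.2505
  B: x = 0.1172, y = 0.3359
  C: x = 0.8158, y = 0.4136

x_B = 0.1172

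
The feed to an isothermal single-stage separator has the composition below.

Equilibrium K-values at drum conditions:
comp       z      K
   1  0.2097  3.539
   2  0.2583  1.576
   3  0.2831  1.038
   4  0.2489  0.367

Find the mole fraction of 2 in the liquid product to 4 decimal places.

Material balance + equilibrium reduce to Σ zᵢ(Kᵢ−1)/(1+ψ(Kᵢ−1)) = 0.
Feasibility: ΣzᵢKᵢ = 1.5344, Σzᵢ/Kᵢ = 1.1741 — both > 1, two phases present.
Newton–Raphson from ψ = 0.5:
  ψ = 0.5000: g = 0.13016, g' = -0.5280 → ψ = 0.7465
  ψ = 0.7465: g = -0.00032, g' = -0.5620 → ψ = 0.7460
Converged at ψ = 0.7460.
Compositions from xᵢ = zᵢ/(1+ψ(Kᵢ−1)), yᵢ = Kᵢxᵢ:
  1: x = 0.0725, y = 0.2564
  2: x = 0.1807, y = 0.2847
  3: x = 0.2753, y = 0.2858
  4: x = 0.4716, y = 0.1731

x_2 = 0.1807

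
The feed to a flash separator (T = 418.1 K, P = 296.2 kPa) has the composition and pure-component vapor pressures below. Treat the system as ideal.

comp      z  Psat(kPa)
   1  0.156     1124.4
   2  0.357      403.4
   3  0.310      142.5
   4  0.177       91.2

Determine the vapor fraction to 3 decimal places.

ψ = 0.313

Raoult's law: Kᵢ = Pᵢˢᵃᵗ/P = Pᵢˢᵃᵗ/296.2.
  K_1 = 1124.4/296.2 = 3.79608, K_2 = 403.4/296.2 = 1.36192, K_3 = 142.5/296.2 = 0.48109, K_4 = 91.2/296.2 = 0.30790
Newton–Raphson from ψ = 0.5:
  ψ = 0.500: g = -0.1132, g' = -0.596 → ψ = 0.310
  ψ = 0.310: g = 0.0022, g' = -0.644 → ψ = 0.313
Converged at ψ = 0.313.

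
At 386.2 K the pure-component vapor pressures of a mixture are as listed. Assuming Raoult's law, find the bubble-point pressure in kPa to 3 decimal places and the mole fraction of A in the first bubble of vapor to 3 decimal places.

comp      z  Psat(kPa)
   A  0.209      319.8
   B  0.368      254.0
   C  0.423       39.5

At the bubble point ψ → 0, so ΣzᵢKᵢ = 1 with Kᵢ = Pᵢˢᵃᵗ/P ⇒ P = ΣzᵢPᵢˢᵃᵗ.
P = 0.209·319.8 + 0.368·254.0 + 0.423·39.5 = 177.019 kPa
yᵢ = zᵢPᵢˢᵃᵗ/P ⇒ y_A = 0.209·319.8/177.019 = 0.378

Pbub = 177.019 kPa, y_A = 0.378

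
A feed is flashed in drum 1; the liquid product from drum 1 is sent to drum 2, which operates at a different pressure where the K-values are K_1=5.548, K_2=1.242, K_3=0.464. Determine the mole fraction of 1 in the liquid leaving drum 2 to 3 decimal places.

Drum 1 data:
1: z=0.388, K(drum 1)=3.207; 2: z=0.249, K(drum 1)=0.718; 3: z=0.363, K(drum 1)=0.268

x_1 (drum 2) = 0.067

Drum 1:
Material balance + equilibrium reduce to Σ zᵢ(Kᵢ−1)/(1+ψ₁(Kᵢ−1)) = 0.
g(0) = ΣzᵢKᵢ − 1 = 0.520 and g(1) = 1 − Σzᵢ/Kᵢ = -0.822, so a root lies in (0, 1).
Iterate (Newton) starting at ψ₁ = 0.5:
  ψ₁ = 0.500: g = -0.0938, g' = -0.938 → ψ₁ = 0.400
Converged at ψ₁ = 0.400.
Drum-1 compositions:
  1: x = 0.206, y = 0.661
  2: x = 0.281, y = 0.202
  3: x = 0.513, y = 0.138
Drum-2 feed = drum-1 liquid: z₂ = (0.2061, 0.2807, 0.5133).
Drum 2:
Rachford–Rice: g(ψ₂) = Σ zᵢ(Kᵢ−1)/(1+ψ₂(Kᵢ−1)) = 0.
Feasibility: ΣzᵢKᵢ = 1.730, Σzᵢ/Kᵢ = 1.369 — both > 1, two phases present.
Iterate (Newton) starting at ψ₂ = 0.59:
  ψ₂ = 0.590: g = -0.0884, g' = -0.642 → ψ₂ = 0.452
  ψ₂ = 0.452: g = 0.0047, g' = -0.726 → ψ₂ = 0.459
Converged at ψ₂ = 0.459.
  1: x = 0.067, y = 0.370
  2: x = 0.253, y = 0.314
  3: x = 0.681, y = 0.316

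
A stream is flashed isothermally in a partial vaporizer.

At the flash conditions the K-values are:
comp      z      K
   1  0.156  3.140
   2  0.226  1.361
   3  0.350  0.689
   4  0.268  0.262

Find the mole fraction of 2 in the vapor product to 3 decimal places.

y_2 = 0.293

Let β = V/F and solve Σ zᵢ(Kᵢ−1)/(1+β(Kᵢ−1)) = 0.
g(0) = ΣzᵢKᵢ − 1 = 0.109 and g(1) = 1 − Σzᵢ/Kᵢ = -0.747, so a root lies in (0, 1).
Newton iteration, β⁰ = 0.5:
  β = 0.500: g = -0.2120, g' = -0.602 → β = 0.148
  β = 0.148: g = -0.0051, g' = -0.660 → β = 0.140
Converged at β = 0.140.
Compositions from xᵢ = zᵢ/(1+β(Kᵢ−1)), yᵢ = Kᵢxᵢ:
  1: x = 0.120, y = 0.377
  2: x = 0.215, y = 0.293
  3: x = 0.366, y = 0.252
  4: x = 0.299, y = 0.078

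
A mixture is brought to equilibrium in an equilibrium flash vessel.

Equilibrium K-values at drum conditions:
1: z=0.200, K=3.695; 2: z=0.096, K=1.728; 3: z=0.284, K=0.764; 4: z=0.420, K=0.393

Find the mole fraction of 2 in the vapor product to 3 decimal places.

y_2 = 0.139

Rachford–Rice: g(V/F) = Σ zᵢ(Kᵢ−1)/(1+V/F(Kᵢ−1)) = 0.
Feasibility: ΣzᵢKᵢ = 1.287, Σzᵢ/Kᵢ = 1.550 — both > 1, two phases present.
Newton iteration, V/F⁰ = 0.5:
  V/F = 0.500: g = -0.1612, g' = -0.630 → V/F = 0.244
  V/F = 0.244: g = 0.0139, g' = -0.796 → V/F = 0.262
Converged at V/F = 0.262.
Compositions from xᵢ = zᵢ/(1+V/F(Kᵢ−1)), yᵢ = Kᵢxᵢ:
  1: x = 0.117, y = 0.433
  2: x = 0.081, y = 0.139
  3: x = 0.303, y = 0.231
  4: x = 0.499, y = 0.196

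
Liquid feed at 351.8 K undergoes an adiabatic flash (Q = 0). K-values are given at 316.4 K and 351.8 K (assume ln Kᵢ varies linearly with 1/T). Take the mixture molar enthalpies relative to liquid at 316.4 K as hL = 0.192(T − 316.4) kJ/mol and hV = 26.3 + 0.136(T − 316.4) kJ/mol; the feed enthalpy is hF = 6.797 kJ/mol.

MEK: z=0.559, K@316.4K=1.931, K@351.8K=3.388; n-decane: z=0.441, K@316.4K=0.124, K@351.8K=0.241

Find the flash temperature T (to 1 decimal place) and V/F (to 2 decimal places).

Adiabatic flash: solve Rachford–Rice at each trial T, then check hF = ψ·hV(T) + (1−ψ)·hL(T).
  T = 316.4 K: K = (1.931, 0.124), RR gives ψ = 0.164, H_out = 4.325 kJ/mol
  T = 351.8 K: K = (3.388, 0.241), RR gives ψ = 0.552, H_out = 20.216 kJ/mol
  T = 334.1 K: K = (2.596, 0.176), RR gives ψ = 0.402, H_out = 13.574 kJ/mol
  T = 325.2 K: K = (2.246, 0.148), RR gives ψ = 0.302, H_out = 9.494 kJ/mol
  T = 320.8 K: K = (2.085, 0.136), RR gives ψ = 0.240, H_out = 7.105 kJ/mol
  T = 318.6 K: K = (2.007, 0.130), RR gives ψ = 0.204, H_out = 5.773 kJ/mol
Linear interpolation between T = 318.6 (H_out = 5.773) and T = 320.8 (H_out = 7.105) on hF = 6.797 gives T ≈ 320.3 K, at which ψ = 0.23.

T = 320.3 K, V/F = 0.23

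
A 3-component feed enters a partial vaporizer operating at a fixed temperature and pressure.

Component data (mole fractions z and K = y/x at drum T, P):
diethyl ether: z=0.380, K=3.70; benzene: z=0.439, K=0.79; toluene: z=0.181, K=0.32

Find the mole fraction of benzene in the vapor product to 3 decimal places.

Material balance + equilibrium reduce to Σ zᵢ(Kᵢ−1)/(1+ψ(Kᵢ−1)) = 0.
Check two-phase: ΣzᵢKᵢ = 1.811 > 1 and Σzᵢ/Kᵢ = 1.224 > 1, so g(0) = 0.811 > 0 and g(1) = -0.224 < 0.
Iterate (Newton) starting at ψ = 0.5:
  ψ = 0.500: g = 0.1471, g' = -0.718 → ψ = 0.705
  ψ = 0.705: g = 0.0088, g' = -0.664 → ψ = 0.718
Converged at ψ = 0.718.
Compositions from xᵢ = zᵢ/(1+ψ(Kᵢ−1)), yᵢ = Kᵢxᵢ:
  diethyl ether: x = 0.129, y = 0.478
  benzene: x = 0.517, y = 0.408
  toluene: x = 0.354, y = 0.113

y_benzene = 0.408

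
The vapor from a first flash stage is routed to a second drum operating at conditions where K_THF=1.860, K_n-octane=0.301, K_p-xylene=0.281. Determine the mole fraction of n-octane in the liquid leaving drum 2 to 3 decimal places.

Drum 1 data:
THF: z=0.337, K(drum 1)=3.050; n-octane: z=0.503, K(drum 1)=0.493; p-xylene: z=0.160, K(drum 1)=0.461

x_n-octane (drum 2) = 0.421

Drum 1:
Let ψ₁ = V/F and solve Σ zᵢ(Kᵢ−1)/(1+ψ₁(Kᵢ−1)) = 0.
Feasibility: ΣzᵢKᵢ = 1.350, Σzᵢ/Kᵢ = 1.478 — both > 1, two phases present.
Newton iteration, ψ₁⁰ = 0.48:
  ψ₁ = 0.480: g = -0.1052, g' = -0.670 → ψ₁ = 0.323
  ψ₁ = 0.323: g = 0.0062, g' = -0.766 → ψ₁ = 0.331
Converged at ψ₁ = 0.331.
Drum-1 compositions:
  THF: x = 0.201, y = 0.612
  n-octane: x = 0.605, y = 0.298
  p-xylene: x = 0.195, y = 0.090
Drum-2 feed = drum-1 vapor: z₂ = (0.6122, 0.2980, 0.0898).
Drum 2:
Rachford–Rice: g(ψ₂) = Σ zᵢ(Kᵢ−1)/(1+ψ₂(Kᵢ−1)) = 0.
g(0) = ΣzᵢKᵢ − 1 = 0.254 and g(1) = 1 − Σzᵢ/Kᵢ = -0.639, so a root lies in (0, 1).
Iterate (Newton) starting at ψ₂ = 0.32:
  ψ₂ = 0.320: g = 0.0607, g' = -0.598 → ψ₂ = 0.421
  ψ₂ = 0.421: g = -0.0015, g' = -0.632 → ψ₂ = 0.419
Converged at ψ₂ = 0.419.
  THF: x = 0.450, y = 0.837
  n-octane: x = 0.421, y = 0.127
  p-xylene: x = 0.129, y = 0.036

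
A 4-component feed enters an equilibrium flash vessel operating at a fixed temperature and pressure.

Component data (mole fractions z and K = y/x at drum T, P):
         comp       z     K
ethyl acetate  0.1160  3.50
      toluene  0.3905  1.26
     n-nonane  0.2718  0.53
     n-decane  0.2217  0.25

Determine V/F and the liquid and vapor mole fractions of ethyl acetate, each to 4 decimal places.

Newton–Raphson from V/F = 0.67:
  V/F = 0.6700: g = -0.32581, g' = -0.7522 → V/F = 0.2369
  V/F = 0.2369: g = -0.06817, g' = -0.5698 → V/F = 0.1173
  V/F = 0.1173: g = 0.00529, g' = -0.6756 → V/F = 0.1251
Converged at V/F = 0.1251.
Compositions from xᵢ = zᵢ/(1+V/F(Kᵢ−1)), yᵢ = Kᵢxᵢ:
  ethyl acetate: x = 0.0884, y = 0.3093
  toluene: x = 0.3782, y = 0.4765
  n-nonane: x = 0.2888, y = 0.1531
  n-decane: x = 0.2447, y = 0.0612

V/F = 0.1251, x_ethyl acetate = 0.0884, y_ethyl acetate = 0.3093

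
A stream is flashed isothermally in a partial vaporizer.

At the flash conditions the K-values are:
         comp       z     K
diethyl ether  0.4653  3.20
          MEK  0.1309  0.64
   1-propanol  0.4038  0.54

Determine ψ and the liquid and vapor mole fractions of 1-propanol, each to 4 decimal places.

Iterate (Newton) starting at ψ = 0.5:
  ψ = 0.5000: g = 0.18876, g' = -0.6800 → ψ = 0.7776
  ψ = 0.7776: g = 0.02301, g' = -0.5463 → ψ = 0.8197
  ψ = 0.8197: g = 0.00013, g' = -0.5409 → ψ = 0.8199
Converged at ψ = 0.8199.
Compositions from xᵢ = zᵢ/(1+ψ(Kᵢ−1)), yᵢ = Kᵢxᵢ:
  diethyl ether: x = 0.1660, y = 0.5310
  MEK: x = 0.1857, y = 0.1189
  1-propanol: x = 0.6483, y = 0.3501

ψ = 0.8199, x_1-propanol = 0.6483, y_1-propanol = 0.3501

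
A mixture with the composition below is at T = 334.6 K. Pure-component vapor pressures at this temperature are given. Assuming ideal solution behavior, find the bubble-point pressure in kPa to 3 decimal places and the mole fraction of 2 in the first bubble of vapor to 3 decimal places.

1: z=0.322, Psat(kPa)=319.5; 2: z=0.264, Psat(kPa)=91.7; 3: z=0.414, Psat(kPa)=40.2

At the bubble point ψ → 0, so ΣzᵢKᵢ = 1 with Kᵢ = Pᵢˢᵃᵗ/P ⇒ P = ΣzᵢPᵢˢᵃᵗ.
P = 0.322·319.5 + 0.264·91.7 + 0.414·40.2 = 143.731 kPa
yᵢ = zᵢPᵢˢᵃᵗ/P ⇒ y_2 = 0.264·91.7/143.731 = 0.168

Pbub = 143.731 kPa, y_2 = 0.168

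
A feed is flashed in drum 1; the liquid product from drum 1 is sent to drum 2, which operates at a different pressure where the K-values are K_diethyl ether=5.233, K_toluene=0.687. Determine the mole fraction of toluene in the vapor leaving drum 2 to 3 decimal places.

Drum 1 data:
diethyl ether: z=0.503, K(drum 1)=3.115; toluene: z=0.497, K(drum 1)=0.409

Drum 1:
Binary case is linear: z₁(K₁−1)(1+ψ₁(K₂−1)) + z₂(K₂−1)(1+ψ₁(K₁−1)) = 0
⇒ ψ₁ = [z₁(K₁−1)+z₂(K₂−1)] / [−(K₁−1)(K₂−1)] = 0.7701/1.2500 = 0.616
Drum-1 compositions:
  diethyl ether: x = 0.218, y = 0.680
  toluene: x = 0.782, y = 0.320
Drum-2 feed = drum-1 liquid: z₂ = (0.2184, 0.7816).
Drum 2:
Binary case is linear: z₁(K₁−1)(1+ψ₂(K₂−1)) + z₂(K₂−1)(1+ψ₂(K₁−1)) = 0
⇒ ψ₂ = [z₁(K₁−1)+z₂(K₂−1)] / [−(K₁−1)(K₂−1)] = 0.6799/1.3249 = 0.513
  diethyl ether: x = 0.069, y = 0.360
  toluene: x = 0.931, y = 0.640

y_toluene (drum 2) = 0.640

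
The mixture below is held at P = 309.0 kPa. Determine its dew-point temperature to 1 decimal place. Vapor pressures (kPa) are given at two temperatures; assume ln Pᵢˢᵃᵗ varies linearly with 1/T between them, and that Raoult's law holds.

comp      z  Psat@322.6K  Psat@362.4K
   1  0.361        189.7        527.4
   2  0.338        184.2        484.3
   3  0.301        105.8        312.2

Dew-point temperature: Σzᵢ·P/Pᵢˢᵃᵗ(T) = 1. Interpolate ln Pᵢˢᵃᵗ = aᵢ + bᵢ/T.
  T = 322.6 K: ΣzᵢP/Pᵢˢᵃᵗ = 2.0341
  T = 362.4 K: ΣzᵢP/Pᵢˢᵃᵗ = 0.7251
  T = 342.5 K: ΣzᵢP/Pᵢˢᵃᵗ = 1.1783
  T = 352.4 K: ΣzᵢP/Pᵢˢᵃᵗ = 0.9190
  T = 347.4 K: ΣzᵢP/Pᵢˢᵃᵗ = 1.0401
  T = 349.9 K: ΣzᵢP/Pᵢˢᵃᵗ = 0.9772
Interpolating between 347.4 K and 349.9 K gives T ≈ 349.0 K.

T = 349.0 K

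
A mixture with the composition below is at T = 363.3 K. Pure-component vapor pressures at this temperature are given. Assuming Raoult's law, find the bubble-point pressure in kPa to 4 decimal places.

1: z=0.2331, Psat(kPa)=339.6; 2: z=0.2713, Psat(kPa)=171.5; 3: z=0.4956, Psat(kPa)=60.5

At the bubble point ψ → 0, so ΣzᵢKᵢ = 1 with Kᵢ = Pᵢˢᵃᵗ/P ⇒ P = ΣzᵢPᵢˢᵃᵗ.
P = 0.2331·339.6 + 0.2713·171.5 + 0.4956·60.5 = 155.6725 kPa

Pbub = 155.6725 kPa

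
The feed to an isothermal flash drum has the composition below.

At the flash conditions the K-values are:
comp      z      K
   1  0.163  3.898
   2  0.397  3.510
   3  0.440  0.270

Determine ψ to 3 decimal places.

Material balance + equilibrium reduce to Σ zᵢ(Kᵢ−1)/(1+ψ(Kᵢ−1)) = 0.
Feasibility: ΣzᵢKᵢ = 2.148, Σzᵢ/Kᵢ = 1.785 — both > 1, two phases present.
Newton iteration, ψ⁰ = 0.5:
  ψ = 0.500: g = 0.1290, g' = -1.302 → ψ = 0.599
Converged at ψ = 0.599.

ψ = 0.599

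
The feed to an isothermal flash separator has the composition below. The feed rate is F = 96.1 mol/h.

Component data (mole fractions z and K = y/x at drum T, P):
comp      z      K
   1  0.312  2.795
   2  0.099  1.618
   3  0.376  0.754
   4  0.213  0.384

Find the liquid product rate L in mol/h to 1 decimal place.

Iterate (Newton) starting at ψ = 0.5:
  ψ = 0.500: g = 0.0468, g' = -0.500 → ψ = 0.594
  ψ = 0.594: g = 0.0007, g' = -0.488 → ψ = 0.595
Converged at ψ = 0.595.
Then V = ψ·F = 0.5951·96.1 = 57.2 mol/h and L = F − V = 38.9 mol/h.

L = 38.9 mol/h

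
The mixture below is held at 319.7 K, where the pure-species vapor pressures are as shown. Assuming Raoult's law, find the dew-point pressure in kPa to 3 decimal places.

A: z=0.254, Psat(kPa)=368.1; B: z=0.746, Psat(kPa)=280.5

At the dew point ψ → 1, so Σzᵢ/Kᵢ = 1 with Kᵢ = Pᵢˢᵃᵗ/P ⇒ 1/P = Σzᵢ/Pᵢˢᵃᵗ.
1/P = 0.254/368.1 + 0.746/280.5 = 0.003350 ⇒ P = 298.546 kPa

Pdew = 298.546 kPa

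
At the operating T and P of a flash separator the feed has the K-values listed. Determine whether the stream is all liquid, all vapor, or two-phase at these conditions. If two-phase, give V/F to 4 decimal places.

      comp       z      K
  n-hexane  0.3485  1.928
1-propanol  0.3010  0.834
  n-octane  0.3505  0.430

ΣzᵢKᵢ = 1.0737; Σzᵢ/Kᵢ = 1.3568.
Both exceed 1, so a two-phase solution exists.
Iterate (Newton) starting at ψ = 0.48:
  ψ = 0.4800: g = -0.10558, g' = -0.3693 → ψ = 0.1941
  ψ = 0.1941: g = -0.00221, g' = -0.3683 → ψ = 0.1881
Converged at ψ = 0.1881.

two-phase, V/F = 0.1881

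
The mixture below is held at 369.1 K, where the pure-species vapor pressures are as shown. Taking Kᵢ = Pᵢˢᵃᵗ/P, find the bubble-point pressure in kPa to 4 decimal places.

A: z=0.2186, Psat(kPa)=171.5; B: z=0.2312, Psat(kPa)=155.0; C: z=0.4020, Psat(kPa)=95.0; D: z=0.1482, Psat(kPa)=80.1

Pbub = 123.3867 kPa

At the bubble point ψ → 0, so ΣzᵢKᵢ = 1 with Kᵢ = Pᵢˢᵃᵗ/P ⇒ P = ΣzᵢPᵢˢᵃᵗ.
P = 0.2186·171.5 + 0.2312·155.0 + 0.4020·95.0 + 0.1482·80.1 = 123.3867 kPa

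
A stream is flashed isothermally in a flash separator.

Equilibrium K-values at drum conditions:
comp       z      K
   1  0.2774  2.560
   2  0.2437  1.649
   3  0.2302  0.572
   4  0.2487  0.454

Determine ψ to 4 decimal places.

ψ = 0.6060

Rachford–Rice: g(ψ) = Σ zᵢ(Kᵢ−1)/(1+ψ(Kᵢ−1)) = 0.
Check two-phase: ΣzᵢKᵢ = 1.3566 > 1 and Σzᵢ/Kᵢ = 1.2064 > 1, so g(0) = 0.3566 > 0 and g(1) = -0.2064 < 0.
Newton iteration, ψ⁰ = 0.48:
  ψ = 0.4800: g = 0.06003, g' = -0.4834 → ψ = 0.6042
  ψ = 0.6042: g = 0.00086, g' = -0.4737 → ψ = 0.6060
Converged at ψ = 0.6060.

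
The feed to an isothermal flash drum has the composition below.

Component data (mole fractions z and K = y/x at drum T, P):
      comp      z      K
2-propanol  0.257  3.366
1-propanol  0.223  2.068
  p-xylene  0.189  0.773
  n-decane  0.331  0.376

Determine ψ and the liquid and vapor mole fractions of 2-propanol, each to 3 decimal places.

ψ = 0.624, x_2-propanol = 0.104, y_2-propanol = 0.349

Material balance + equilibrium reduce to Σ zᵢ(Kᵢ−1)/(1+ψ(Kᵢ−1)) = 0.
Feasibility: ΣzᵢKᵢ = 1.597, Σzᵢ/Kᵢ = 1.309 — both > 1, two phases present.
Newton iteration, ψ⁰ = 0.5:
  ψ = 0.500: g = 0.0852, g' = -0.695 → ψ = 0.623
  ψ = 0.623: g = 0.0012, g' = -0.685 → ψ = 0.624
Converged at ψ = 0.624.
Compositions from xᵢ = zᵢ/(1+ψ(Kᵢ−1)), yᵢ = Kᵢxᵢ:
  2-propanol: x = 0.104, y = 0.349
  1-propanol: x = 0.134, y = 0.277
  p-xylene: x = 0.220, y = 0.170
  n-decane: x = 0.542, y = 0.204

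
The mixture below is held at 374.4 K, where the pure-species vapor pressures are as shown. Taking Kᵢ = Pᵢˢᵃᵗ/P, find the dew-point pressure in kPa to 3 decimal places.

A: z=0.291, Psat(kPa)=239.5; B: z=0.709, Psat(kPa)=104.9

At the dew point ψ → 1, so Σzᵢ/Kᵢ = 1 with Kᵢ = Pᵢˢᵃᵗ/P ⇒ 1/P = Σzᵢ/Pᵢˢᵃᵗ.
1/P = 0.291/239.5 + 0.709/104.9 = 0.007974 ⇒ P = 125.410 kPa

Pdew = 125.410 kPa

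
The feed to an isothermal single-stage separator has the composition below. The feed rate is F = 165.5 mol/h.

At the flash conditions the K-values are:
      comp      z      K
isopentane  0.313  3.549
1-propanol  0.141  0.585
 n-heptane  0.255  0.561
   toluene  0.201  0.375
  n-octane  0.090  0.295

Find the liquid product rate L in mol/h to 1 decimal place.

L = 112.0 mol/h

Iterate (Newton) starting at ψ = 0.49:
  ψ = 0.490: g = -0.1393, g' = -0.788 → ψ = 0.313
  ψ = 0.313: g = 0.0091, g' = -0.922 → ψ = 0.323
Converged at ψ = 0.323.
Then V = ψ·F = 0.3230·165.5 = 53.5 mol/h and L = F − V = 112.0 mol/h.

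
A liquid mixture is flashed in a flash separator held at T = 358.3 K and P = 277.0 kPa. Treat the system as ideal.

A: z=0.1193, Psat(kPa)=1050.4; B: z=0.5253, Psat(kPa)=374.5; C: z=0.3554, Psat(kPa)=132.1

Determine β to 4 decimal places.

Raoult's law: Kᵢ = Pᵢˢᵃᵗ/P = Pᵢˢᵃᵗ/277.0.
  K_A = 1050.4/277.0 = 3.792058, K_B = 374.5/277.0 = 1.351986, K_C = 132.1/277.0 = 0.476895
Rachford–Rice: g(β) = Σ zᵢ(Kᵢ−1)/(1+β(Kᵢ−1)) = 0.
Check two-phase: ΣzᵢKᵢ = 1.3321 > 1 and Σzᵢ/Kᵢ = 1.1652 > 1, so g(0) = 0.3321 > 0 and g(1) = -0.1652 < 0.
Newton iteration, β⁰ = 0.5:
  β = 0.5000: g = 0.04449, g' = -0.3874 → β = 0.6148
  β = 0.6148: g = 0.00056, g' = -0.3813 → β = 0.6163
Converged at β = 0.6163.

β = 0.6163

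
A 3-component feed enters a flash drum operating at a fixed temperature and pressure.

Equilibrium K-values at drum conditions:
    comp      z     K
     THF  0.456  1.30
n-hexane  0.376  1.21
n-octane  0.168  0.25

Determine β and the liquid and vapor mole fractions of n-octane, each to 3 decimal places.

β = 0.459, x_n-octane = 0.256, y_n-octane = 0.064

Material balance + equilibrium reduce to Σ zᵢ(Kᵢ−1)/(1+β(Kᵢ−1)) = 0.
g(0) = ΣzᵢKᵢ − 1 = 0.090 and g(1) = 1 − Σzᵢ/Kᵢ = -0.334, so a root lies in (0, 1).
Newton iteration, β⁰ = 0.61:
  β = 0.610: g = -0.0466, g' = -0.363 → β = 0.482
  β = 0.482: g = -0.0060, g' = -0.277 → β = 0.460
  β = 0.460: g = -0.0001, g' = -0.266 → β = 0.459
Converged at β = 0.459.
Compositions from xᵢ = zᵢ/(1+β(Kᵢ−1)), yᵢ = Kᵢxᵢ:
  THF: x = 0.401, y = 0.521
  n-hexane: x = 0.343, y = 0.415
  n-octane: x = 0.256, y = 0.064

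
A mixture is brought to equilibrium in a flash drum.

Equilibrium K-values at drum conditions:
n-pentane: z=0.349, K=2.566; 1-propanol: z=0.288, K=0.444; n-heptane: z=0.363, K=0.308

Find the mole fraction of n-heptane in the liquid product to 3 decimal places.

Material balance + equilibrium reduce to Σ zᵢ(Kᵢ−1)/(1+ψ(Kᵢ−1)) = 0.
g(0) = ΣzᵢKᵢ − 1 = 0.135 and g(1) = 1 − Σzᵢ/Kᵢ = -0.963, so a root lies in (0, 1).
Newton–Raphson from ψ = 0.5:
  ψ = 0.500: g = -0.2994, g' = -0.846 → ψ = 0.146
  ψ = 0.146: g = -0.0092, g' = -0.887 → ψ = 0.136
Converged at ψ = 0.136.
Compositions from xᵢ = zᵢ/(1+ψ(Kᵢ−1)), yᵢ = Kᵢxᵢ:
  n-pentane: x = 0.288, y = 0.738
  1-propanol: x = 0.312, y = 0.138
  n-heptane: x = 0.401, y = 0.123

x_n-heptane = 0.401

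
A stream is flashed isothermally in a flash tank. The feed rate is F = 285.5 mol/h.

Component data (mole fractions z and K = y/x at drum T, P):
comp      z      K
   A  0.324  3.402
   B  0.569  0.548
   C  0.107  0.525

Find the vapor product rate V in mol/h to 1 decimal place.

Let ψ = V/F and solve Σ zᵢ(Kᵢ−1)/(1+ψ(Kᵢ−1)) = 0.
Feasibility: ΣzᵢKᵢ = 1.470, Σzᵢ/Kᵢ = 1.337 — both > 1, two phases present.
Newton–Raphson from ψ = 0.5:
  ψ = 0.500: g = -0.0454, g' = -0.621 → ψ = 0.427
  ψ = 0.427: g = 0.0017, g' = -0.672 → ψ = 0.430
Converged at ψ = 0.430.
Then V = ψ·F = 0.4296·285.5 = 122.6 mol/h and L = F − V = 162.9 mol/h.

V = 122.6 mol/h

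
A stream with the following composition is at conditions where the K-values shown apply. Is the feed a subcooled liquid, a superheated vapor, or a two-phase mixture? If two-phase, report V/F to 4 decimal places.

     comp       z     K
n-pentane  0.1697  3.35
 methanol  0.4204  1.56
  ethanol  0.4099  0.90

ΣzᵢKᵢ = 1.5932; Σzᵢ/Kᵢ = 0.7756.
Since Σzᵢ/Kᵢ < 1 the mixture is above its dew point — single vapor phase.

superheated vapor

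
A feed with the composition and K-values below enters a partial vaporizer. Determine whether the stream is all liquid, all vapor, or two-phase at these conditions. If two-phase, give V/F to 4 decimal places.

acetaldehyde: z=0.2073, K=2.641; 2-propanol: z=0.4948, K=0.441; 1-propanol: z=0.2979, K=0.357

all liquid

ΣzᵢKᵢ = 0.8720; Σzᵢ/Kᵢ = 2.0349.
Since ΣzᵢKᵢ < 1 the mixture is below its bubble point — single liquid phase.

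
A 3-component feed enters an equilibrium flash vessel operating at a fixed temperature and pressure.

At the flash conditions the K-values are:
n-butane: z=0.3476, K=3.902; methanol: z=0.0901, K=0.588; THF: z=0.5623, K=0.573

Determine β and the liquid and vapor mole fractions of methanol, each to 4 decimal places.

Material balance + equilibrium reduce to Σ zᵢ(Kᵢ−1)/(1+β(Kᵢ−1)) = 0.
Feasibility: ΣzᵢKᵢ = 1.7315, Σzᵢ/Kᵢ = 1.2236 — both > 1, two phases present.
Newton iteration, β⁰ = 0.5:
  β = 0.5000: g = 0.05953, g' = -0.6773 → β = 0.5879
  β = 0.5879: g = 0.00321, g' = -0.6092 → β = 0.5932
Converged at β = 0.5932.
Compositions from xᵢ = zᵢ/(1+β(Kᵢ−1)), yᵢ = Kᵢxᵢ:
  n-butane: x = 0.1277, y = 0.4984
  methanol: x = 0.1192, y = 0.0701
  THF: x = 0.7530, y = 0.4315

β = 0.5932, x_methanol = 0.1192, y_methanol = 0.0701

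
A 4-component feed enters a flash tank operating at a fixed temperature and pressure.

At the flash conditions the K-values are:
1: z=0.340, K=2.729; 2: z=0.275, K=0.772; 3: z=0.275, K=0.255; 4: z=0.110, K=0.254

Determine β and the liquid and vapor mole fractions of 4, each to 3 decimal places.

Rachford–Rice: g(β) = Σ zᵢ(Kᵢ−1)/(1+β(Kᵢ−1)) = 0.
g(0) = ΣzᵢKᵢ − 1 = 0.238 and g(1) = 1 − Σzᵢ/Kᵢ = -0.992, so a root lies in (0, 1).
Newton–Raphson from β = 0.5:
  β = 0.500: g = -0.2128, g' = -0.854 → β = 0.251
  β = 0.251: g = -0.0093, g' = -0.834 → β = 0.240
Converged at β = 0.240.
Compositions from xᵢ = zᵢ/(1+β(Kᵢ−1)), yᵢ = Kᵢxᵢ:
  1: x = 0.240, y = 0.656
  2: x = 0.291, y = 0.225
  3: x = 0.335, y = 0.085
  4: x = 0.134, y = 0.034

β = 0.240, x_4 = 0.134, y_4 = 0.034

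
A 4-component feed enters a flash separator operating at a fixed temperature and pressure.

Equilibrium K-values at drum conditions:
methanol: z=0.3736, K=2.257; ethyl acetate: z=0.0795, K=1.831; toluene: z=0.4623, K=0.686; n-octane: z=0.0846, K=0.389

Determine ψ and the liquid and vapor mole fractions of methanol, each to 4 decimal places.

Material balance + equilibrium reduce to Σ zᵢ(Kᵢ−1)/(1+ψ(Kᵢ−1)) = 0.
Feasibility: ΣzᵢKᵢ = 1.3388, Σzᵢ/Kᵢ = 1.1003 — both > 1, two phases present.
Newton–Raphson from ψ = 0.48:
  ψ = 0.4800: g = 0.09606, g' = -0.3841 → ψ = 0.7301
  ψ = 0.7301: g = 0.00435, g' = -0.3614 → ψ = 0.7421
Converged at ψ = 0.7421.
Compositions from xᵢ = zᵢ/(1+ψ(Kᵢ−1)), yᵢ = Kᵢxᵢ:
  methanol: x = 0.1933, y = 0.4363
  ethyl acetate: x = 0.0492, y = 0.0900
  toluene: x = 0.6028, y = 0.4135
  n-octane: x = 0.1548, y = 0.0602

ψ = 0.7421, x_methanol = 0.1933, y_methanol = 0.4363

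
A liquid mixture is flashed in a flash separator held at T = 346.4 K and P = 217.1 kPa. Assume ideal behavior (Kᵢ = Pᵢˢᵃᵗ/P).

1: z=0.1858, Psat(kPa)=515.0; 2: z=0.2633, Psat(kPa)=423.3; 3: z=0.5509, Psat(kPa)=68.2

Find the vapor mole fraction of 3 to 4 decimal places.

Raoult's law: Kᵢ = Pᵢˢᵃᵗ/P = Pᵢˢᵃᵗ/217.1.
  K_1 = 515.0/217.1 = 2.372179, K_2 = 423.3/217.1 = 1.949793, K_3 = 68.2/217.1 = 0.314141
Rachford–Rice: g(ψ) = Σ zᵢ(Kᵢ−1)/(1+ψ(Kᵢ−1)) = 0.
Feasibility: ΣzᵢKᵢ = 1.1272, Σzᵢ/Kᵢ = 1.9670 — both > 1, two phases present.
Iterate (Newton) starting at ψ = 0.52:
  ψ = 0.5200: g = -0.27111, g' = -0.8517 → ψ = 0.2017
  ψ = 0.2017: g = -0.02893, g' = -0.7309 → ψ = 0.1621
  ψ = 0.1621: g = 0.00017, g' = -0.7405 → ψ = 0.1623
Converged at ψ = 0.1623.
Compositions from xᵢ = zᵢ/(1+ψ(Kᵢ−1)), yᵢ = Kᵢxᵢ:
  1: x = 0.1520, y = 0.3605
  2: x = 0.2281, y = 0.4448
  3: x = 0.6199, y = 0.1947

y_3 = 0.1947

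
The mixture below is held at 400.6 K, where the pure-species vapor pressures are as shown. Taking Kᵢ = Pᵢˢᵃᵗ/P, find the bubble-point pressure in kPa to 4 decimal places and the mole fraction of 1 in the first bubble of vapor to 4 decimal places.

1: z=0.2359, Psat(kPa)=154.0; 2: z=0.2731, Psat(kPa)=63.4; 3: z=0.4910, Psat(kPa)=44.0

Pbub = 75.2471 kPa, y_1 = 0.4828

At the bubble point ψ → 0, so ΣzᵢKᵢ = 1 with Kᵢ = Pᵢˢᵃᵗ/P ⇒ P = ΣzᵢPᵢˢᵃᵗ.
P = 0.2359·154.0 + 0.2731·63.4 + 0.4910·44.0 = 75.2471 kPa
yᵢ = zᵢPᵢˢᵃᵗ/P ⇒ y_1 = 0.2359·154.0/75.2471 = 0.4828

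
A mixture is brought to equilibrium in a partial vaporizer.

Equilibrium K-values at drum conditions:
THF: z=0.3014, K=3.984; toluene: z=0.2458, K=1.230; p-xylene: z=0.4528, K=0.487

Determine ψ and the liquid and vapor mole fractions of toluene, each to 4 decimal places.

Iterate (Newton) starting at ψ = 0.5:
  ψ = 0.5000: g = 0.09919, g' = -0.6582 → ψ = 0.6507
  ψ = 0.6507: g = 0.00623, g' = -0.5885 → ψ = 0.6613
Converged at ψ = 0.6613.
Compositions from xᵢ = zᵢ/(1+ψ(Kᵢ−1)), yᵢ = Kᵢxᵢ:
  THF: x = 0.1014, y = 0.4038
  toluene: x = 0.2133, y = 0.2624
  p-xylene: x = 0.6853, y = 0.3337

ψ = 0.6613, x_toluene = 0.2133, y_toluene = 0.2624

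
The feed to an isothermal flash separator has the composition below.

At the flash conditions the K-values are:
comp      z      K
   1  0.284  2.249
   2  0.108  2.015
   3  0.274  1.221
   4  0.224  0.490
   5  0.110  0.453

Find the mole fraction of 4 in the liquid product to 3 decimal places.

x_4 = 0.370

Rachford–Rice: g(ψ) = Σ zᵢ(Kᵢ−1)/(1+ψ(Kᵢ−1)) = 0.
Feasibility: ΣzᵢKᵢ = 1.350, Σzᵢ/Kᵢ = 1.104 — both > 1, two phases present.
Iterate (Newton) starting at ψ = 0.68:
  ψ = 0.680: g = 0.0386, g' = -0.399 → ψ = 0.777
  ψ = 0.777: g = -0.0008, g' = -0.418 → ψ = 0.775
Converged at ψ = 0.775.
Compositions from xᵢ = zᵢ/(1+ψ(Kᵢ−1)), yᵢ = Kᵢxᵢ:
  1: x = 0.144, y = 0.325
  2: x = 0.060, y = 0.122
  3: x = 0.234, y = 0.286
  4: x = 0.370, y = 0.181
  5: x = 0.191, y = 0.086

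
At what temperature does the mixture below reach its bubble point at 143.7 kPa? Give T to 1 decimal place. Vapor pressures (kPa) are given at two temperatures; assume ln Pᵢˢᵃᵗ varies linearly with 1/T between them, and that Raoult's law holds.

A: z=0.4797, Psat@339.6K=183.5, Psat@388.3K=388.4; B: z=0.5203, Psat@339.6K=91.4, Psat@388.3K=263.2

Bubble-point temperature: ΣzᵢPᵢˢᵃᵗ(T) = P. Interpolate ln Pᵢˢᵃᵗ = aᵢ + bᵢ/T.
  T = 339.6 K: ΣzᵢPᵢˢᵃᵗ = 135.58 kPa
  T = 388.3 K: ΣzᵢPᵢˢᵃᵗ = 323.26 kPa
  T = 364.0 K: ΣzᵢPᵢˢᵃᵗ = 215.11 kPa
  T = 351.8 K: ΣzᵢPᵢˢᵃᵗ = 172.02 kPa
  T = 345.7 K: ΣzᵢPᵢˢᵃᵗ = 153.00 kPa
  T = 342.6 K: ΣzᵢPᵢˢᵃᵗ = 143.96 kPa
  T = 341.1 K: ΣzᵢPᵢˢᵃᵗ = 139.72 kPa
Interpolating between 341.1 K and 342.6 K gives T ≈ 342.5 K.

T = 342.5 K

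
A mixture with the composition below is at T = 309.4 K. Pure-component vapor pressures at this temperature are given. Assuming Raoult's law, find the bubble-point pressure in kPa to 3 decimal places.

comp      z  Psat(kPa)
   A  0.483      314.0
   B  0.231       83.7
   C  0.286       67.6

At the bubble point ψ → 0, so ΣzᵢKᵢ = 1 with Kᵢ = Pᵢˢᵃᵗ/P ⇒ P = ΣzᵢPᵢˢᵃᵗ.
P = 0.483·314.0 + 0.231·83.7 + 0.286·67.6 = 190.330 kPa

Pbub = 190.330 kPa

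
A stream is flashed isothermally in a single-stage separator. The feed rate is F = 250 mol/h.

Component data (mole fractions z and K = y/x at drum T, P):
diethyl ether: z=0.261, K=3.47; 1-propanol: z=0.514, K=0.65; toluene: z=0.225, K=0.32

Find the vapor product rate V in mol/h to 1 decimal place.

V = 67.7 mol/h

Material balance + equilibrium reduce to Σ zᵢ(Kᵢ−1)/(1+β(Kᵢ−1)) = 0.
g(0) = ΣzᵢKᵢ − 1 = 0.312 and g(1) = 1 − Σzᵢ/Kᵢ = -0.569, so a root lies in (0, 1).
Newton–Raphson from β = 0.5:
  β = 0.500: g = -0.1614, g' = -0.650 → β = 0.252
  β = 0.252: g = 0.0157, g' = -0.833 → β = 0.270
  β = 0.270: g = 0.0003, g' = -0.805 → β = 0.271
Converged at β = 0.271.
Then V = β·F = 0.2708·250 = 67.7 mol/h and L = F − V = 182.3 mol/h.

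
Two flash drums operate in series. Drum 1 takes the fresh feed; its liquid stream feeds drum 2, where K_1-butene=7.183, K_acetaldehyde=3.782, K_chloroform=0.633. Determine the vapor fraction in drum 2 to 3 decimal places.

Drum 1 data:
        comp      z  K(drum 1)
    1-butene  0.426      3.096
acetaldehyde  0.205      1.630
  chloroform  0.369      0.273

V/F (drum 2) = 0.751

Drum 1:
Rachford–Rice: g(ψ₁) = Σ zᵢ(Kᵢ−1)/(1+ψ₁(Kᵢ−1)) = 0.
g(0) = ΣzᵢKᵢ − 1 = 0.754 and g(1) = 1 − Σzᵢ/Kᵢ = -0.615, so a root lies in (0, 1).
Newton–Raphson from ψ₁ = 0.5:
  ψ₁ = 0.500: g = 0.1127, g' = -0.975 → ψ₁ = 0.616
  ψ₁ = 0.616: g = -0.0027, g' = -1.038 → ψ₁ = 0.613
Converged at ψ₁ = 0.613.
Drum-1 compositions:
  1-butene: x = 0.186, y = 0.577
  acetaldehyde: x = 0.148, y = 0.241
  chloroform: x = 0.666, y = 0.182
Drum-2 feed = drum-1 liquid: z₂ = (0.1864, 0.1479, 0.6657).
Drum 2:
Rachford–Rice: g(ψ₂) = Σ zᵢ(Kᵢ−1)/(1+ψ₂(Kᵢ−1)) = 0.
Check two-phase: ΣzᵢKᵢ = 2.320 > 1 and Σzᵢ/Kᵢ = 1.117 > 1, so g(0) = 1.320 > 0 and g(1) = -0.117 < 0.
Newton–Raphson from ψ₂ = 0.53:
  ψ₂ = 0.530: g = 0.1325, g' = -0.715 → ψ₂ = 0.715
  ψ₂ = 0.715: g = 0.0189, g' = -0.535 → ψ₂ = 0.751
Converged at ψ₂ = 0.751.
  1-butene: x = 0.033, y = 0.237
  acetaldehyde: x = 0.048, y = 0.181
  chloroform: x = 0.919, y = 0.582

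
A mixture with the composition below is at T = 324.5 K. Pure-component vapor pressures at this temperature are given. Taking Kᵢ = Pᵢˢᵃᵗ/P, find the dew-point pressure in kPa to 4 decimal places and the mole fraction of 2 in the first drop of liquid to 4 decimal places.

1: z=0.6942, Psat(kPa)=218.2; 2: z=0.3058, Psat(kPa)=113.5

At the dew point ψ → 1, so Σzᵢ/Kᵢ = 1 with Kᵢ = Pᵢˢᵃᵗ/P ⇒ 1/P = Σzᵢ/Pᵢˢᵃᵗ.
1/P = 0.6942/218.2 + 0.3058/113.5 = 0.0058758 ⇒ P = 170.1908 kPa
xᵢ = zᵢP/Pᵢˢᵃᵗ ⇒ x_2 = 0.3058·170.1908/113.5 = 0.4585

Pdew = 170.1908 kPa, x_2 = 0.4585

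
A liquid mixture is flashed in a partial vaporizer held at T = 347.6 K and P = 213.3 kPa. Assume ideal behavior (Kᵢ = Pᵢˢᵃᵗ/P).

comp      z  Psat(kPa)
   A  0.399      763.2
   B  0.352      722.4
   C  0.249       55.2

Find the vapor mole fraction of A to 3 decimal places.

y_A = 0.426

Raoult's law: Kᵢ = Pᵢˢᵃᵗ/P = Pᵢˢᵃᵗ/213.3.
  K_A = 763.2/213.3 = 3.57806, K_B = 722.4/213.3 = 3.38678, K_C = 55.2/213.3 = 0.25879
Rachford–Rice: g(ψ) = Σ zᵢ(Kᵢ−1)/(1+ψ(Kᵢ−1)) = 0.
Check two-phase: ΣzᵢKᵢ = 2.684 > 1 and Σzᵢ/Kᵢ = 1.178 > 1, so g(0) = 1.684 > 0 and g(1) = -0.178 < 0.
Newton–Raphson from ψ = 0.5:
  ψ = 0.500: g = 0.5392, g' = -1.268 → ψ = 0.925
  ψ = 0.925: g = -0.0215, g' = -1.811 → ψ = 0.913
Converged at ψ = 0.913.
Compositions from xᵢ = zᵢ/(1+ψ(Kᵢ−1)), yᵢ = Kᵢxᵢ:
  A: x = 0.119, y = 0.426
  B: x = 0.111, y = 0.375
  C: x = 0.770, y = 0.199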